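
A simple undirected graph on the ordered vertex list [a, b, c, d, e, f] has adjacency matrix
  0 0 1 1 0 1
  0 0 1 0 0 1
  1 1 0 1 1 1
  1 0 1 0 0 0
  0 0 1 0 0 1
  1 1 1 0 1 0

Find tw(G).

2

A width-2 tree decomposition is:
Bags: B1 = {c, e, f}  B2 = {b, c, f}  B3 = {a, c, f}  B4 = {a, c, d}
Tree: B1–B2, B1–B3, B3–B4
Every bag has size at most 3, so the width is 3 − 1 = 2 and tw(G) ≤ 2. On the other hand G contains the 3-clique {a, c, d}. A clique must lie in a single bag of any decomposition, so no decomposition can have width below 2. Hence tw(G) = 2 exactly.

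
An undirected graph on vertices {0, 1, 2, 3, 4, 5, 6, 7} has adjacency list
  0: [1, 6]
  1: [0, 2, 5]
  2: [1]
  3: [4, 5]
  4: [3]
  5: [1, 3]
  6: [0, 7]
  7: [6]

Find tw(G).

1

A width-1 tree decomposition is:
Bags: B1 = {1, 2}  B2 = {0, 1}  B3 = {1, 5}  B4 = {0, 6}  B5 = {3, 5}  B6 = {3, 4}  B7 = {6, 7}
Tree: B1–B2, B2–B3, B2–B4, B3–B5, B5–B6, B4–B7
Every bag has size at most 2, so the width is 2 − 1 = 1 and tw(G) ≤ 1. G has an edge, so its treewidth is at least 1. Combining the bounds, tw(G) = 1.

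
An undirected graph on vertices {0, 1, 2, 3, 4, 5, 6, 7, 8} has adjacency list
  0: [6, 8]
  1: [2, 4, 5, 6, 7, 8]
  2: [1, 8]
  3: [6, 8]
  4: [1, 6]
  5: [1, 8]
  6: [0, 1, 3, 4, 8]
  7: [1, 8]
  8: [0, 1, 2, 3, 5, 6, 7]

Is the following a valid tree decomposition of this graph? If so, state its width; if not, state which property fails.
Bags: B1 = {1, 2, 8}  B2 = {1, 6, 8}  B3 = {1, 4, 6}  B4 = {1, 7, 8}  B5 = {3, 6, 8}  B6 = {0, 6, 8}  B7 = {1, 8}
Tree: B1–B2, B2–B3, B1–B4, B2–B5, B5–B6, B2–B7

A tree decomposition must satisfy three properties: every vertex lies in some bag; for every edge, both endpoints lie together in some bag; and for every vertex, the bags containing it form a connected subtree. Here vertex 5 appears in no bag, so the decomposition is invalid.

No — vertex 5 appears in no bag.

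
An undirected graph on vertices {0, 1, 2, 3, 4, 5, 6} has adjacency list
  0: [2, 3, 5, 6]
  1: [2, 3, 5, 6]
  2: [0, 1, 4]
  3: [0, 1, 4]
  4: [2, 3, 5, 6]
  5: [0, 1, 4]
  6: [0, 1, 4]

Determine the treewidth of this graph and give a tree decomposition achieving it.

Treewidth 3.
Bags: B1 = {0, 1, 4, 5}  B2 = {0, 1, 2, 4}  B3 = {0, 1, 4, 6}  B4 = {0, 1, 3, 4}
Tree: B1–B2, B2–B3, B3–B4

The largest bag has 4 vertices, giving width 3; this decomposition certifies tw(G) ≤ 3. For the lower bound: the 4 vertex sets {1,5}, {2,4}, {0}, {6} are disjoint, each induces a connected subgraph, and every pair is joined by at least one edge of G. Contracting each set to a single vertex therefore yields K_{4} as a minor, and since treewidth is minor-monotone, tw(G) ≥ tw(K_{4}) = 3. Hence tw(G) = 3 exactly.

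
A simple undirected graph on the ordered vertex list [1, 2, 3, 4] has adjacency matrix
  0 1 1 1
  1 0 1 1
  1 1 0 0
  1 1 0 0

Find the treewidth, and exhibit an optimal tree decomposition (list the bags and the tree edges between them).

Treewidth 2.
Bags: B1 = {1, 2, 3}  B2 = {1, 2, 4}
Tree: B1–B2

Each bag holds 3 vertices, so the decomposition has width 2, which upper-bounds the treewidth. On the other hand G contains the 3-clique {1, 2, 3}. A clique must lie in a single bag of any decomposition, so no decomposition can have width below 2. Combining the bounds, tw(G) = 2.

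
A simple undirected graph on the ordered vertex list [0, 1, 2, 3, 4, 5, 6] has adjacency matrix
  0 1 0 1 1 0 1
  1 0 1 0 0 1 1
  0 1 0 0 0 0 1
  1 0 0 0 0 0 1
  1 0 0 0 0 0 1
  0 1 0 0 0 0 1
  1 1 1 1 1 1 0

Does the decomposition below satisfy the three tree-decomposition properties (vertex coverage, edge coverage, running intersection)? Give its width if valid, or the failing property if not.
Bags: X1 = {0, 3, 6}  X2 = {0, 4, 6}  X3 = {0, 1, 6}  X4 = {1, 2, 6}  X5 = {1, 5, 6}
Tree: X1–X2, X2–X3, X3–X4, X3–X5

Every vertex of G appears in some bag (union = {0, 1, 2, 3, 4, 5, 6}); every edge is covered by a bag; and for each vertex v the set of bags containing v is connected in the bag tree. The decomposition is therefore valid. The largest bag has 3 vertices, so the width is 2.

Yes; width 2.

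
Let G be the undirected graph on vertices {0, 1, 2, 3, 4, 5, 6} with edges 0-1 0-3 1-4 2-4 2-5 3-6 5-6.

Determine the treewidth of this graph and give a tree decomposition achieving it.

Treewidth 2.
Bags: B1 = {1, 2, 4}  B2 = {1, 2, 5}  B3 = {1, 5, 6}  B4 = {1, 3, 6}  B5 = {0, 1, 3}
Tree: B1–B2, B2–B3, B3–B4, B4–B5

Every bag has size at most 3, so the width is 3 − 1 = 2 and tw(G) ≤ 2. For the lower bound, G contains the cycle 1–4–2–5–6–3–0–1, so G is not a forest; only forests have treewidth ≤ 1, hence tw(G) ≥ 2. The upper and lower bounds meet at 2, so that is the treewidth.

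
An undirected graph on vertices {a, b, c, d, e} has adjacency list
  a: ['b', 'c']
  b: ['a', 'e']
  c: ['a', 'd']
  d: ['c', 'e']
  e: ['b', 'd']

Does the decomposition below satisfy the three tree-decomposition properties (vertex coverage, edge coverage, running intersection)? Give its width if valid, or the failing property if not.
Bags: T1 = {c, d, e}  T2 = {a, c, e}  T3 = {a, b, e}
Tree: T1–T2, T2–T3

Yes; width 2.

Vertex coverage: the bags together contain {a, b, c, d, e}, the full vertex set. Edge coverage: each edge of G has both endpoints in at least one bag. Running intersection: for every vertex, the bags containing it form a connected subtree. All three properties hold, so this is a valid tree decomposition of width max|bag| − 1 = 2, and hence tw(G) ≤ 2.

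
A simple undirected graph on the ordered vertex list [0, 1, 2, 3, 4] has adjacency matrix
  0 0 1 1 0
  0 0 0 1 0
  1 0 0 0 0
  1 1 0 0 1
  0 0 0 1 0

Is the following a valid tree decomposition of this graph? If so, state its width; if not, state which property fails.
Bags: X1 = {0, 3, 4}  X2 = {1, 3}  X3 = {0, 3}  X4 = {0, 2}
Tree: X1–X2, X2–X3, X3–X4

A tree decomposition must satisfy three properties: every vertex lies in some bag; for every edge, both endpoints lie together in some bag; and for every vertex, the bags containing it form a connected subtree. Here bags containing vertex 0 are not connected in the tree, so the decomposition is invalid.

No — bags containing vertex 0 are not connected in the tree.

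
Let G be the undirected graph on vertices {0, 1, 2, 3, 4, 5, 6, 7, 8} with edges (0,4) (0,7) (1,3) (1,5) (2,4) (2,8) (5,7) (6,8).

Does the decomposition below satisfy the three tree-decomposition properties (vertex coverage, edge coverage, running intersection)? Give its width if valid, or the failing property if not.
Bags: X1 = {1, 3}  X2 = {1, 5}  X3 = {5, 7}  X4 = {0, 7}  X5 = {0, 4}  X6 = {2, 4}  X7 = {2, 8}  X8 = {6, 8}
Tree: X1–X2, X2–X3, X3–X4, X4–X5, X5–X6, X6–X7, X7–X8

Yes; width 1.

Checking the three conditions: (i) the bags cover all of {0, 1, 2, 3, 4, 5, 6, 7, 8}; (ii) for each edge, some bag contains both endpoints; (iii) the bags containing any fixed vertex form a subtree. All hold, so the decomposition is valid with width 2 − 1 = 1.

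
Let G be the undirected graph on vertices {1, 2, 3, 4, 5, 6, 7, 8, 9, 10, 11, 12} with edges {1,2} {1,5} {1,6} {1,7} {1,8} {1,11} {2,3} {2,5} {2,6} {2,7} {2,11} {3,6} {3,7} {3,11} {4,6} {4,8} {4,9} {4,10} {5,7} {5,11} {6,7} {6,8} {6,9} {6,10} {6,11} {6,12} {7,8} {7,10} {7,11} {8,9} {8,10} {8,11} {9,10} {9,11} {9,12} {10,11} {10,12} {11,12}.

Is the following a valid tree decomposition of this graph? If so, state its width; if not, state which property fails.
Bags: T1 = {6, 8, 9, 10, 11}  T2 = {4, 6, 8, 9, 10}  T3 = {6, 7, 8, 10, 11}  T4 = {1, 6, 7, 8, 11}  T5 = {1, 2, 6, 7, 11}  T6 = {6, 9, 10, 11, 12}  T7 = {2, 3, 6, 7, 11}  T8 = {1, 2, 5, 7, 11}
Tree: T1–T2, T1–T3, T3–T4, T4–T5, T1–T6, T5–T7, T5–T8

Checking the three conditions: (i) the bags cover all of {1, 2, 3, 4, 5, 6, 7, 8, 9, 10, 11, 12}; (ii) for each edge, some bag contains both endpoints; (iii) the bags containing any fixed vertex form a subtree. All hold, so the decomposition is valid with width 5 − 1 = 4.

Yes; width 4.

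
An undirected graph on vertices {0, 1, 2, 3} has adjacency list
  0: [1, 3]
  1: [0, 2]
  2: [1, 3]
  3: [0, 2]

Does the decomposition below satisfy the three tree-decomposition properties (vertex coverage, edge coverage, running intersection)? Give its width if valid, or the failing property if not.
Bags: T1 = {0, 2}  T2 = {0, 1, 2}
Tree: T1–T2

No — vertex 3 appears in no bag.

A tree decomposition must satisfy three properties: every vertex lies in some bag; for every edge, both endpoints lie together in some bag; and for every vertex, the bags containing it form a connected subtree. Here vertex 3 appears in no bag, so the decomposition is invalid.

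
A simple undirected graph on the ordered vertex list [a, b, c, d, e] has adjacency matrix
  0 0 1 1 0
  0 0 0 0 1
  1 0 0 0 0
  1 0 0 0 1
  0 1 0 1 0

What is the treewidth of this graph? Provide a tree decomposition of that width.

Treewidth 1.
One such decomposition:
Bags: B1 = {a, d}  B2 = {d, e}  B3 = {b, e}  B4 = {a, c}
Tree: B1–B2, B2–B3, B1–B4

The largest bag has 2 vertices, giving width 1; this decomposition certifies tw(G) ≤ 1. G has an edge, so its treewidth is at least 1. Hence tw(G) = 1 exactly.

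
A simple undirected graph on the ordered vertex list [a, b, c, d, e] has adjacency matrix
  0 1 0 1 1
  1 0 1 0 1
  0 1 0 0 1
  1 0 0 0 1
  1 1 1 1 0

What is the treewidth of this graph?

2

A width-2 tree decomposition is:
Bags: B1 = {a, b, e}  B2 = {a, d, e}  B3 = {b, c, e}
Tree: B1–B2, B1–B3
Each bag holds 3 vertices, so the decomposition has width 2, which upper-bounds the treewidth. On the other hand G contains the 3-clique {b, c, e}. A clique must lie in a single bag of any decomposition, so no decomposition can have width below 2. The upper and lower bounds meet at 2, so that is the treewidth.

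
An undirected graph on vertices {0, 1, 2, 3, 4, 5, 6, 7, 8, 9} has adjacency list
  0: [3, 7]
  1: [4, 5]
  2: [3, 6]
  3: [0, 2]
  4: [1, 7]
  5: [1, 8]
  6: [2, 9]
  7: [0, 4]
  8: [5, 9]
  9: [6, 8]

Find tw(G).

2

A width-2 tree decomposition is:
Bags: B1 = {0, 3, 7}  B2 = {3, 4, 7}  B3 = {1, 3, 4}  B4 = {1, 3, 5}  B5 = {3, 5, 8}  B6 = {3, 8, 9}  B7 = {3, 6, 9}  B8 = {2, 3, 6}
Tree: B1–B2, B2–B3, B3–B4, B4–B5, B5–B6, B6–B7, B7–B8
Each bag holds 3 vertices, so the decomposition has width 2, which upper-bounds the treewidth. The edges 3–0–7–4–1–5–8–9–6–2–3 form a cycle, so G is not a tree and its treewidth is at least 2. The upper and lower bounds meet at 2, so that is the treewidth.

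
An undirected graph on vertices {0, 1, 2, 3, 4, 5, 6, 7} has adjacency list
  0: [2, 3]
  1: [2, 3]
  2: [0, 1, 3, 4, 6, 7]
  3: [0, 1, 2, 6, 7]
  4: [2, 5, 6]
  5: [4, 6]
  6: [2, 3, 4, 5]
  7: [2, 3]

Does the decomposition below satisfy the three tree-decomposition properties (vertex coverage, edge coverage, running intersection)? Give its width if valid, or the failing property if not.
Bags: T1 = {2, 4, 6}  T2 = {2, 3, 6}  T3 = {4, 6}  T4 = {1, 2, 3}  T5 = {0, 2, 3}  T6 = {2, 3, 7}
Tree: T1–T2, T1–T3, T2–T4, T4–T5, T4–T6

A tree decomposition must satisfy three properties: every vertex lies in some bag; for every edge, both endpoints lie together in some bag; and for every vertex, the bags containing it form a connected subtree. Here vertex 5 appears in no bag, so the decomposition is invalid.

No — vertex 5 appears in no bag.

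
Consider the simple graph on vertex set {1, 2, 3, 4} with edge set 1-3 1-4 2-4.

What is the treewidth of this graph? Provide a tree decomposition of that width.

The largest bag has 2 vertices, giving width 1; this decomposition certifies tw(G) ≤ 1. G has an edge, so its treewidth is at least 1. Combining the bounds, tw(G) = 1.

Treewidth 1.
Bags: B1 = {1, 4}  B2 = {1, 3}  B3 = {2, 4}
Tree: B1–B2, B1–B3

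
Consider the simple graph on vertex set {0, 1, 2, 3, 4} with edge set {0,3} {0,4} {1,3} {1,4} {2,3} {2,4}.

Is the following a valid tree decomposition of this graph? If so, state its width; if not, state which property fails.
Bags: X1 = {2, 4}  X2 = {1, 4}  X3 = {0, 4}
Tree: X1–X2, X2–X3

A tree decomposition must satisfy three properties: every vertex lies in some bag; for every edge, both endpoints lie together in some bag; and for every vertex, the bags containing it form a connected subtree. Here vertex 3 appears in no bag, so the decomposition is invalid.

No — vertex 3 appears in no bag.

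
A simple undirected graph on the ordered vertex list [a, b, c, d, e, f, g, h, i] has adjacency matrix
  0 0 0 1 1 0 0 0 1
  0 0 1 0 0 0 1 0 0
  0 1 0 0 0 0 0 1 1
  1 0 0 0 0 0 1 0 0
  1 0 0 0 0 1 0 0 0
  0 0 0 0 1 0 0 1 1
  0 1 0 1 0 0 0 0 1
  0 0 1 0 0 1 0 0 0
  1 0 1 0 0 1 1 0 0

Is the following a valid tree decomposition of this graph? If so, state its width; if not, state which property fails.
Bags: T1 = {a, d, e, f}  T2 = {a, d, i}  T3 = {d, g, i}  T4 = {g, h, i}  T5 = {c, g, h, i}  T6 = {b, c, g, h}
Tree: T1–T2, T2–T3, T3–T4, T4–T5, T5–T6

No — edge (f,i) lies in no bag.

A tree decomposition must satisfy three properties: every vertex lies in some bag; for every edge, both endpoints lie together in some bag; and for every vertex, the bags containing it form a connected subtree. Here edge (f,i) lies in no bag, so the decomposition is invalid.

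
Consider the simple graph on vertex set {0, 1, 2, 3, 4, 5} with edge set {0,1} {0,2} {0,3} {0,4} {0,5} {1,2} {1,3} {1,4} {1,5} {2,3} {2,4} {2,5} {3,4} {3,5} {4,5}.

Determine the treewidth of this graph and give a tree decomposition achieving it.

With just one bag of size 6, the width is 6 − 1 = 5, so tw(G) ≤ 5. On the other hand G contains the 6-clique {0, 1, 2, 3, 4, 5}. A clique must lie in a single bag of any decomposition, so no decomposition can have width below 5. Therefore the treewidth is 5.

Treewidth 5.
One optimal decomposition is:
Bags: B1 = {0, 1, 2, 3, 4, 5}
Tree: (single bag)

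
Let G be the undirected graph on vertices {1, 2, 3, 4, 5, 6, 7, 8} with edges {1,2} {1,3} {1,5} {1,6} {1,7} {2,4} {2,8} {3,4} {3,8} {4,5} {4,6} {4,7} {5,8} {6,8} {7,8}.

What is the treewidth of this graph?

3

A width-3 tree decomposition is:
Bags: B1 = {1, 3, 4, 8}  B2 = {1, 4, 5, 8}  B3 = {1, 4, 7, 8}  B4 = {1, 2, 4, 8}  B5 = {1, 4, 6, 8}
Tree: B1–B2, B2–B3, B3–B4, B4–B5
Every bag has size at most 4, so the width is 4 − 1 = 3 and tw(G) ≤ 3. For the lower bound: the 4 vertex sets {3,8}, {4,5}, {1}, {7} are disjoint, each induces a connected subgraph, and every pair is joined by at least one edge of G. Contracting each set to a single vertex therefore yields K_{4} as a minor, and since treewidth is minor-monotone, tw(G) ≥ tw(K_{4}) = 3. The upper and lower bounds meet at 3, so that is the treewidth.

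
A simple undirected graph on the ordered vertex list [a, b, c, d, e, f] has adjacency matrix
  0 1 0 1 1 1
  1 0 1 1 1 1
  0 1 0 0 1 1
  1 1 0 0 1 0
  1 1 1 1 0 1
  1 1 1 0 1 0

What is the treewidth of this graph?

3

A width-3 tree decomposition is:
Bags: B1 = {a, b, e, f}  B2 = {a, b, d, e}  B3 = {b, c, e, f}
Tree: B1–B2, B1–B3
Every bag has size at most 4, so the width is 4 − 1 = 3 and tw(G) ≤ 3. For the lower bound, the 4 vertices {a, b, d, e} are pairwise adjacent, and any tree decomposition puts a clique entirely inside one bag — forcing width ≥ 3. Combining the bounds, tw(G) = 3.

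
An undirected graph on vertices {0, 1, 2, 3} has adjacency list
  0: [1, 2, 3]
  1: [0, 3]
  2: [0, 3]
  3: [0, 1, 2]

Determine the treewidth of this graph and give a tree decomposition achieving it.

Treewidth 2.
One optimal decomposition is:
Bags: B1 = {0, 2, 3}  B2 = {0, 1, 3}
Tree: B1–B2

Every bag has size at most 3, so the width is 3 − 1 = 2 and tw(G) ≤ 2. For the lower bound, the 3 vertices {0, 1, 3} are pairwise adjacent, and any tree decomposition puts a clique entirely inside one bag — forcing width ≥ 2. The upper and lower bounds meet at 2, so that is the treewidth.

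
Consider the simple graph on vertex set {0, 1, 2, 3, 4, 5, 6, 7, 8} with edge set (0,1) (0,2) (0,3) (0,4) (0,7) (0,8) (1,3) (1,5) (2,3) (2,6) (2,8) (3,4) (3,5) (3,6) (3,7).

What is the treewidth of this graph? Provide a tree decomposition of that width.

Treewidth 2.
One optimal decomposition is:
Bags: B1 = {0, 3, 7}  B2 = {0, 2, 3}  B3 = {0, 1, 3}  B4 = {0, 2, 8}  B5 = {0, 3, 4}  B6 = {2, 3, 6}  B7 = {1, 3, 5}
Tree: B1–B2, B1–B3, B2–B4, B3–B5, B2–B6, B3–B7

Every bag has size at most 3, so the width is 3 − 1 = 2 and tw(G) ≤ 2. Conversely, {0, 2, 8} is a clique of size 3, and the vertices of any clique must share a bag in every tree decomposition; so some bag has ≥ 3 vertices and tw(G) ≥ 2. The upper and lower bounds meet at 2, so that is the treewidth.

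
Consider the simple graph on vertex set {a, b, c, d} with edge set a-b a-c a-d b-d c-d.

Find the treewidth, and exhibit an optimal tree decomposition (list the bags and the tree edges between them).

Treewidth 2.
One optimal decomposition is:
Bags: B1 = {a, b, d}  B2 = {a, c, d}
Tree: B1–B2

Every bag has size at most 3, so the width is 3 − 1 = 2 and tw(G) ≤ 2. On the other hand G contains the 3-clique {a, c, d}. A clique must lie in a single bag of any decomposition, so no decomposition can have width below 2. The upper and lower bounds meet at 2, so that is the treewidth.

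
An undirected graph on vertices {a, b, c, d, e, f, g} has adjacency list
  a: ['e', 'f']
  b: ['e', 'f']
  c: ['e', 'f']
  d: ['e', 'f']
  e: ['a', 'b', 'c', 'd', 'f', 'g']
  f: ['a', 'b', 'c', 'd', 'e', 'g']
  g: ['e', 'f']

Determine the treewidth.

A width-2 tree decomposition is:
Bags: B1 = {c, e, f}  B2 = {a, e, f}  B3 = {d, e, f}  B4 = {b, e, f}  B5 = {e, f, g}
Tree: B1–B2, B2–B3, B1–B4, B4–B5
Each bag holds 3 vertices, so the decomposition has width 2, which upper-bounds the treewidth. On the other hand G contains the 3-clique {d, e, f}. A clique must lie in a single bag of any decomposition, so no decomposition can have width below 2. Hence tw(G) = 2 exactly.

2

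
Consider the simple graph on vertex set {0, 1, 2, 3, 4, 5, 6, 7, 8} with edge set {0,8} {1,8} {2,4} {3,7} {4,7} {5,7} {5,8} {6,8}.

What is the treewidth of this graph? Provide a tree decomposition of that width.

The largest bag has 2 vertices, giving width 1; this decomposition certifies tw(G) ≤ 1. Any graph with an edge has treewidth ≥ 1, and G has the edge 8–1. Hence tw(G) = 1 exactly.

Treewidth 1.
One optimal decomposition is:
Bags: B1 = {1, 8}  B2 = {5, 8}  B3 = {0, 8}  B4 = {5, 7}  B5 = {3, 7}  B6 = {4, 7}  B7 = {2, 4}  B8 = {6, 8}
Tree: B1–B2, B2–B3, B2–B4, B4–B5, B4–B6, B6–B7, B1–B8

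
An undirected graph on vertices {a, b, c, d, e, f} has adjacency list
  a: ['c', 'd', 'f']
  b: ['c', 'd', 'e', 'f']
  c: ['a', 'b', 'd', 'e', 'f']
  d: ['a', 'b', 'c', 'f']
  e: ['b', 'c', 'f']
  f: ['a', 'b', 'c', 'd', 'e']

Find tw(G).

A width-3 tree decomposition is:
Bags: B1 = {b, c, e, f}  B2 = {b, c, d, f}  B3 = {a, c, d, f}
Tree: B1–B2, B2–B3
The largest bag has 4 vertices, giving width 3; this decomposition certifies tw(G) ≤ 3. On the other hand G contains the 4-clique {a, c, d, f}. A clique must lie in a single bag of any decomposition, so no decomposition can have width below 3. Combining the bounds, tw(G) = 3.

3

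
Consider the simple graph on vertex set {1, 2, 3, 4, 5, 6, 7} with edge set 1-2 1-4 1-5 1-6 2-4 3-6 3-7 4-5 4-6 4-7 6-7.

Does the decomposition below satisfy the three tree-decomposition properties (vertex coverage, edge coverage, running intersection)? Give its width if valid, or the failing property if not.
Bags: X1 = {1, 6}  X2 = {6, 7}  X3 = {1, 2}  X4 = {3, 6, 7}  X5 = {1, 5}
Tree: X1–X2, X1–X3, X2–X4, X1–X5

No — vertex 4 appears in no bag.

A tree decomposition must satisfy three properties: every vertex lies in some bag; for every edge, both endpoints lie together in some bag; and for every vertex, the bags containing it form a connected subtree. Here vertex 4 appears in no bag, so the decomposition is invalid.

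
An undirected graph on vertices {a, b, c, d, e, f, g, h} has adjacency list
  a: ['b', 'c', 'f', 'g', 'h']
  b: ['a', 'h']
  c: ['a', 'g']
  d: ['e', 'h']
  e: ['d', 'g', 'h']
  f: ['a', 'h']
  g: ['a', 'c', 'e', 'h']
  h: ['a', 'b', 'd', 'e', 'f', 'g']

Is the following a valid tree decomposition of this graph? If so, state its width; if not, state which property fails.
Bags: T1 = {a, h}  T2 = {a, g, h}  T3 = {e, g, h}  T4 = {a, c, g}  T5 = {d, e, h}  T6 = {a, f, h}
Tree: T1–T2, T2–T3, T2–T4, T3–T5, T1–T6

A tree decomposition must satisfy three properties: every vertex lies in some bag; for every edge, both endpoints lie together in some bag; and for every vertex, the bags containing it form a connected subtree. Here vertex b appears in no bag, so the decomposition is invalid.

No — vertex b appears in no bag.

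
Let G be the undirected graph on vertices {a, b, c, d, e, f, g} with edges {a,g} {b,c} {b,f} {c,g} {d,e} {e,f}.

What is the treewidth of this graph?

1

A width-1 tree decomposition is:
Bags: B1 = {d, e}  B2 = {e, f}  B3 = {b, f}  B4 = {b, c}  B5 = {c, g}  B6 = {a, g}
Tree: B1–B2, B2–B3, B3–B4, B4–B5, B5–B6
The largest bag has 2 vertices, giving width 1; this decomposition certifies tw(G) ≤ 1. Since G has at least one edge (e.g. d–e), it is not an edgeless graph, so tw(G) ≥ 1. Combining the bounds, tw(G) = 1.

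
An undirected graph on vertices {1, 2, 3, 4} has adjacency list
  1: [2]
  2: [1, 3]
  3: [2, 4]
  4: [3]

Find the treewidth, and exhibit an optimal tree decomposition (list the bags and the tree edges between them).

Each bag holds 2 vertices, so the decomposition has width 1, which upper-bounds the treewidth. Any graph with an edge has treewidth ≥ 1, and G has the edge 4–3. Combining the bounds, tw(G) = 1.

Treewidth 1.
One such decomposition:
Bags: B1 = {3, 4}  B2 = {2, 3}  B3 = {1, 2}
Tree: B1–B2, B2–B3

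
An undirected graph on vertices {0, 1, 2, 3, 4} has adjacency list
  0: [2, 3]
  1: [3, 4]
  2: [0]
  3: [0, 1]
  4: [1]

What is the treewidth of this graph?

A width-1 tree decomposition is:
Bags: B1 = {1, 4}  B2 = {1, 3}  B3 = {0, 3}  B4 = {0, 2}
Tree: B1–B2, B2–B3, B3–B4
Each bag holds 2 vertices, so the decomposition has width 1, which upper-bounds the treewidth. Since G has at least one edge (e.g. 4–1), it is not an edgeless graph, so tw(G) ≥ 1. Hence tw(G) = 1 exactly.

1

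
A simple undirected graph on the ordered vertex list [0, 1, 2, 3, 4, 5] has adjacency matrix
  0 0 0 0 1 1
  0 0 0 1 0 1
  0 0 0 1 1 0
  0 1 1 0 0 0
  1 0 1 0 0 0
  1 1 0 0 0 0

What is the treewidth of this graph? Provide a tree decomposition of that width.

Treewidth 2.
Bags: B1 = {2, 3, 4}  B2 = {0, 3, 4}  B3 = {0, 3, 5}  B4 = {1, 3, 5}
Tree: B1–B2, B2–B3, B3–B4

Each bag holds 3 vertices, so the decomposition has width 2, which upper-bounds the treewidth. The edges 3–2–4–0–5–1–3 form a cycle, so G is not a tree and its treewidth is at least 2. Hence tw(G) = 2 exactly.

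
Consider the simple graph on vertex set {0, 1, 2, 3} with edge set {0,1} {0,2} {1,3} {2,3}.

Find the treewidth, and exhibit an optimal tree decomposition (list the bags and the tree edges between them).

The largest bag has 3 vertices, giving width 2; this decomposition certifies tw(G) ≤ 2. The edges 0–2–3–1–0 form a cycle, so G is not a tree and its treewidth is at least 2. Combining the bounds, tw(G) = 2.

Treewidth 2.
Bags: B1 = {0, 2, 3}  B2 = {0, 1, 3}
Tree: B1–B2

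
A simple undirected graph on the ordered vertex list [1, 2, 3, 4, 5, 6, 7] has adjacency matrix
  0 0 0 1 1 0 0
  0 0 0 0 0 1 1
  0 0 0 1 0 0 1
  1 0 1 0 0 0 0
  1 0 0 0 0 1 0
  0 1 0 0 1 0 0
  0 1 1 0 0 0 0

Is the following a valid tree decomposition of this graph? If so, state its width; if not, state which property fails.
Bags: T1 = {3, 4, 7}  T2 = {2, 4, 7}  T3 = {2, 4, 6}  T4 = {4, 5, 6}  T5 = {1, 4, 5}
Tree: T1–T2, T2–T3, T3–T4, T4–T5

Checking the three conditions: (i) the bags cover all of {1, 2, 3, 4, 5, 6, 7}; (ii) for each edge, some bag contains both endpoints; (iii) the bags containing any fixed vertex form a subtree. All hold, so the decomposition is valid with width 3 − 1 = 2.

Yes; width 2.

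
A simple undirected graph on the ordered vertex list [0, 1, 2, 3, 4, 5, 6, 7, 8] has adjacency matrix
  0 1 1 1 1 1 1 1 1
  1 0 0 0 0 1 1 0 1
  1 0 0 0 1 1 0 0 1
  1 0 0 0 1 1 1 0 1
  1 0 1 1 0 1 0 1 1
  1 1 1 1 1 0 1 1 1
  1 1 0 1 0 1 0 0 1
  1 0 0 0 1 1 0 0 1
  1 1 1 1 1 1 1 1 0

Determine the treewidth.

A width-4 tree decomposition is:
Bags: B1 = {0, 3, 5, 6, 8}  B2 = {0, 3, 4, 5, 8}  B3 = {0, 1, 5, 6, 8}  B4 = {0, 4, 5, 7, 8}  B5 = {0, 2, 4, 5, 8}
Tree: B1–B2, B1–B3, B2–B4, B2–B5
Each bag holds 5 vertices, so the decomposition has width 4, which upper-bounds the treewidth. Conversely, {0, 1, 5, 6, 8} is a clique of size 5, and the vertices of any clique must share a bag in every tree decomposition; so some bag has ≥ 5 vertices and tw(G) ≥ 4. The upper and lower bounds meet at 4, so that is the treewidth.

4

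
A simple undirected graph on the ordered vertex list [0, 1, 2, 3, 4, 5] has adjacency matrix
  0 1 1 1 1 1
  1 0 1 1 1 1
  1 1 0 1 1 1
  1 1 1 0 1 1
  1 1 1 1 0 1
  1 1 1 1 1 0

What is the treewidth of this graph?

5

A width-5 tree decomposition is:
Bags: B1 = {0, 1, 2, 3, 4, 5}
Tree: (single bag)
A single bag containing all 6 vertices is trivially a valid decomposition of width 5. On the other hand G contains the 6-clique {0, 1, 2, 3, 4, 5}. A clique must lie in a single bag of any decomposition, so no decomposition can have width below 5. Hence tw(G) = 5 exactly.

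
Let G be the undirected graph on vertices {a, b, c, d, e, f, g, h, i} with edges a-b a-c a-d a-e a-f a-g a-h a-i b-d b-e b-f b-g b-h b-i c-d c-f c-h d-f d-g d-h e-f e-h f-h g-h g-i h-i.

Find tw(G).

A width-4 tree decomposition is:
Bags: B1 = {a, b, d, f, h}  B2 = {a, b, d, g, h}  B3 = {a, b, g, h, i}  B4 = {a, b, e, f, h}  B5 = {a, c, d, f, h}
Tree: B1–B2, B2–B3, B1–B4, B1–B5
The largest bag has 5 vertices, giving width 4; this decomposition certifies tw(G) ≤ 4. For the lower bound, the 5 vertices {a, c, d, f, h} are pairwise adjacent, and any tree decomposition puts a clique entirely inside one bag — forcing width ≥ 4. Hence tw(G) = 4 exactly.

4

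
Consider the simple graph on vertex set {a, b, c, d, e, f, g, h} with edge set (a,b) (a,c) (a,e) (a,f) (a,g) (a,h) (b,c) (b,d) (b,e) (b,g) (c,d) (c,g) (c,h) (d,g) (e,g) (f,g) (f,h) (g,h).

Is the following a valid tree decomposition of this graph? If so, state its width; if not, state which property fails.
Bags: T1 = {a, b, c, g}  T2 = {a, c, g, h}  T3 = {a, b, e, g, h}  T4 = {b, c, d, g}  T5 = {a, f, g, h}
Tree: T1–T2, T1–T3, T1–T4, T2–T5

No — bags containing vertex h are not connected in the tree.

A tree decomposition must satisfy three properties: every vertex lies in some bag; for every edge, both endpoints lie together in some bag; and for every vertex, the bags containing it form a connected subtree. Here bags containing vertex h are not connected in the tree, so the decomposition is invalid.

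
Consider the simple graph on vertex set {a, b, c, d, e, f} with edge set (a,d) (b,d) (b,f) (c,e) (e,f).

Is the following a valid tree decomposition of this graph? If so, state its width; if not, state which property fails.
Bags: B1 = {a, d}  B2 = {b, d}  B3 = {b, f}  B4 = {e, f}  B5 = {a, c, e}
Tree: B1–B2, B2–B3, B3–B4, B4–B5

A tree decomposition must satisfy three properties: every vertex lies in some bag; for every edge, both endpoints lie together in some bag; and for every vertex, the bags containing it form a connected subtree. Here bags containing vertex a are not connected in the tree, so the decomposition is invalid.

No — bags containing vertex a are not connected in the tree.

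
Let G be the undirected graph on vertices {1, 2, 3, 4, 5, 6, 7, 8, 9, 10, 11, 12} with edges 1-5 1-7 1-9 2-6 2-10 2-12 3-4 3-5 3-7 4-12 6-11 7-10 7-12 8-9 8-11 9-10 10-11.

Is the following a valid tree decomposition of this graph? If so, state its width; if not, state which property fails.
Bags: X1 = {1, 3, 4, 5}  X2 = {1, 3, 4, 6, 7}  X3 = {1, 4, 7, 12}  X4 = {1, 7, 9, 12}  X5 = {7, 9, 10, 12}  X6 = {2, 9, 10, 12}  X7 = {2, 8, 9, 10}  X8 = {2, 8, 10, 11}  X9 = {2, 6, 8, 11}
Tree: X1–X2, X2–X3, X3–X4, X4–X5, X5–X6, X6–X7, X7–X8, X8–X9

A tree decomposition must satisfy three properties: every vertex lies in some bag; for every edge, both endpoints lie together in some bag; and for every vertex, the bags containing it form a connected subtree. Here bags containing vertex 6 are not connected in the tree, so the decomposition is invalid.

No — bags containing vertex 6 are not connected in the tree.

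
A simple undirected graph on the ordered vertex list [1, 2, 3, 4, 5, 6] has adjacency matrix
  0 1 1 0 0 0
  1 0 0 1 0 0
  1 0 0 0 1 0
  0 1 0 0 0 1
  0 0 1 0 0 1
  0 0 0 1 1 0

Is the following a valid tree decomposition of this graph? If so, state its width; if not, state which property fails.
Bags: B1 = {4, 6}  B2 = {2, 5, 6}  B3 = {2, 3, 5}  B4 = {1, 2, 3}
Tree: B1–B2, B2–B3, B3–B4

A tree decomposition must satisfy three properties: every vertex lies in some bag; for every edge, both endpoints lie together in some bag; and for every vertex, the bags containing it form a connected subtree. Here edge (2,4) lies in no bag, so the decomposition is invalid.

No — edge (2,4) lies in no bag.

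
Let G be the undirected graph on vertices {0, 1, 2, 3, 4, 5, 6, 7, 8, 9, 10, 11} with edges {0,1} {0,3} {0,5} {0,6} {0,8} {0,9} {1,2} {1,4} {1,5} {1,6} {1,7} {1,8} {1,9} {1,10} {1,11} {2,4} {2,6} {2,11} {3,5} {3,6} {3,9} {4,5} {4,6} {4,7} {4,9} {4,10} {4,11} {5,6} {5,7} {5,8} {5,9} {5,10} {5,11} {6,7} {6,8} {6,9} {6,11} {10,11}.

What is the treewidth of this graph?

A width-4 tree decomposition is:
Bags: B1 = {1, 4, 5, 6, 9}  B2 = {0, 1, 5, 6, 9}  B3 = {1, 4, 5, 6, 7}  B4 = {1, 4, 5, 6, 11}  B5 = {1, 2, 4, 6, 11}  B6 = {0, 3, 5, 6, 9}  B7 = {0, 1, 5, 6, 8}  B8 = {1, 4, 5, 10, 11}
Tree: B1–B2, B1–B3, B3–B4, B4–B5, B2–B6, B2–B7, B4–B8
Every bag has size at most 5, so the width is 5 − 1 = 4 and tw(G) ≤ 4. Conversely, {1, 2, 4, 6, 11} is a clique of size 5, and the vertices of any clique must share a bag in every tree decomposition; so some bag has ≥ 5 vertices and tw(G) ≥ 4. Combining the bounds, tw(G) = 4.

4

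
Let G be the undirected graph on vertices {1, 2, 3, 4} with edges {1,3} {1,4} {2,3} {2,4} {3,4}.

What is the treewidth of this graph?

2

A width-2 tree decomposition is:
Bags: B1 = {1, 3, 4}  B2 = {2, 3, 4}
Tree: B1–B2
Every bag has size at most 3, so the width is 3 − 1 = 2 and tw(G) ≤ 2. Conversely, {1, 3, 4} is a clique of size 3, and the vertices of any clique must share a bag in every tree decomposition; so some bag has ≥ 3 vertices and tw(G) ≥ 2. The upper and lower bounds meet at 2, so that is the treewidth.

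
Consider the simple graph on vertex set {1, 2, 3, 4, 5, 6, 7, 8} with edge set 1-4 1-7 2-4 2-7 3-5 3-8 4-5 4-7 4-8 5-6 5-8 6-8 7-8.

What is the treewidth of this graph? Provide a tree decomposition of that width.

Each bag holds 3 vertices, so the decomposition has width 2, which upper-bounds the treewidth. On the other hand G contains the 3-clique {3, 5, 8}. A clique must lie in a single bag of any decomposition, so no decomposition can have width below 2. Therefore the treewidth is 2.

Treewidth 2.
One such decomposition:
Bags: B1 = {3, 5, 8}  B2 = {4, 5, 8}  B3 = {4, 7, 8}  B4 = {5, 6, 8}  B5 = {1, 4, 7}  B6 = {2, 4, 7}
Tree: B1–B2, B2–B3, B1–B4, B3–B5, B3–B6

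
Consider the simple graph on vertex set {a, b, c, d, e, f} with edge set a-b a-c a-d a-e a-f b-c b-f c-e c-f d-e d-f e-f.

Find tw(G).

A width-3 tree decomposition is:
Bags: B1 = {a, b, c, f}  B2 = {a, c, e, f}  B3 = {a, d, e, f}
Tree: B1–B2, B2–B3
The largest bag has 4 vertices, giving width 3; this decomposition certifies tw(G) ≤ 3. Conversely, {a, d, e, f} is a clique of size 4, and the vertices of any clique must share a bag in every tree decomposition; so some bag has ≥ 4 vertices and tw(G) ≥ 3. Hence tw(G) = 3 exactly.

3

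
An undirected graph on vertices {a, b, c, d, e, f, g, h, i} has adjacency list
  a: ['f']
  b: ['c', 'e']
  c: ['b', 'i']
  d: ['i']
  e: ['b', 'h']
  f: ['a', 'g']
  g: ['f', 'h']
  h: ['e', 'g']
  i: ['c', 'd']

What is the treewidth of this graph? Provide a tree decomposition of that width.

Treewidth 1.
Bags: B1 = {a, f}  B2 = {f, g}  B3 = {g, h}  B4 = {e, h}  B5 = {b, e}  B6 = {b, c}  B7 = {c, i}  B8 = {d, i}
Tree: B1–B2, B2–B3, B3–B4, B4–B5, B5–B6, B6–B7, B7–B8

The largest bag has 2 vertices, giving width 1; this decomposition certifies tw(G) ≤ 1. Since G has at least one edge (e.g. a–f), it is not an edgeless graph, so tw(G) ≥ 1. Therefore the treewidth is 1.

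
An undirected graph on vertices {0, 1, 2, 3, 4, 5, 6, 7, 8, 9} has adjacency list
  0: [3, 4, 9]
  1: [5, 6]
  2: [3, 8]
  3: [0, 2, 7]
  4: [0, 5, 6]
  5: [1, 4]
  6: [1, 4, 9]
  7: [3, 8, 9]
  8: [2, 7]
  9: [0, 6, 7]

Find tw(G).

2

A width-2 tree decomposition is:
Bags: B1 = {1, 5, 6}  B2 = {4, 5, 6}  B3 = {4, 6, 9}  B4 = {0, 4, 9}  B5 = {0, 7, 9}  B6 = {0, 3, 7}  B7 = {3, 7, 8}  B8 = {2, 3, 8}
Tree: B1–B2, B2–B3, B3–B4, B4–B5, B5–B6, B6–B7, B7–B8
Each bag holds 3 vertices, so the decomposition has width 2, which upper-bounds the treewidth. For the lower bound, G contains the cycle 1–5–4–6–1, so G is not a forest; only forests have treewidth ≤ 1, hence tw(G) ≥ 2. Therefore the treewidth is 2.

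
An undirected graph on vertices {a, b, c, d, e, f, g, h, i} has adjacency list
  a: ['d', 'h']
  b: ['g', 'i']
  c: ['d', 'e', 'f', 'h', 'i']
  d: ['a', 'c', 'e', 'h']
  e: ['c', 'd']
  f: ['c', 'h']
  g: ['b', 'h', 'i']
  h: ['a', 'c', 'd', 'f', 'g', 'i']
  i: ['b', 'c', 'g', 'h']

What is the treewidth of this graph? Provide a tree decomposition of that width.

Treewidth 2.
One such decomposition:
Bags: B1 = {c, d, h}  B2 = {c, h, i}  B3 = {g, h, i}  B4 = {c, d, e}  B5 = {b, g, i}  B6 = {a, d, h}  B7 = {c, f, h}
Tree: B1–B2, B2–B3, B1–B4, B3–B5, B1–B6, B1–B7

Every bag has size at most 3, so the width is 3 − 1 = 2 and tw(G) ≤ 2. Conversely, {c, d, e} is a clique of size 3, and the vertices of any clique must share a bag in every tree decomposition; so some bag has ≥ 3 vertices and tw(G) ≥ 2. Combining the bounds, tw(G) = 2.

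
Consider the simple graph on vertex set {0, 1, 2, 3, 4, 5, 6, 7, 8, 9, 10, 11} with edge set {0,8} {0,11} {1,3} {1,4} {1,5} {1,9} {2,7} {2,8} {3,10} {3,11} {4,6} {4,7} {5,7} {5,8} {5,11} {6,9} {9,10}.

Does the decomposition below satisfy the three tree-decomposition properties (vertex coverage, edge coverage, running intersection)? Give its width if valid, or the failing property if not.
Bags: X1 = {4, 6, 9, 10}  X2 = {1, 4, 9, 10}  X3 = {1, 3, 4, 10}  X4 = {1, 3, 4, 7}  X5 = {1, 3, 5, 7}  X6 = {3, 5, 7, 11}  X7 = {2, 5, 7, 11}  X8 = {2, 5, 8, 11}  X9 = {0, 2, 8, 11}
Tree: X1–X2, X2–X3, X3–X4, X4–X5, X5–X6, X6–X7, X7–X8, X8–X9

Checking the three conditions: (i) the bags cover all of {0, 1, 2, 3, 4, 5, 6, 7, 8, 9, 10, 11}; (ii) for each edge, some bag contains both endpoints; (iii) the bags containing any fixed vertex form a subtree. All hold, so the decomposition is valid with width 4 − 1 = 3.

Yes; width 3.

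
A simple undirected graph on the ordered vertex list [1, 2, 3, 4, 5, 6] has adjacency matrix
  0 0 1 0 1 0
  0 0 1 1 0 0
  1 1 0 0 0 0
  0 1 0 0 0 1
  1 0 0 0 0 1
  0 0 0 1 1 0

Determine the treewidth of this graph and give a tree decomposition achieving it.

Each bag holds 3 vertices, so the decomposition has width 2, which upper-bounds the treewidth. Since 5–6–4–2–3–1–5 is a cycle in G, G is not acyclic. Forests are exactly the graphs of treewidth ≤ 1, so tw(G) ≥ 2. Therefore the treewidth is 2.

Treewidth 2.
One optimal decomposition is:
Bags: B1 = {4, 5, 6}  B2 = {2, 4, 5}  B3 = {2, 3, 5}  B4 = {1, 3, 5}
Tree: B1–B2, B2–B3, B3–B4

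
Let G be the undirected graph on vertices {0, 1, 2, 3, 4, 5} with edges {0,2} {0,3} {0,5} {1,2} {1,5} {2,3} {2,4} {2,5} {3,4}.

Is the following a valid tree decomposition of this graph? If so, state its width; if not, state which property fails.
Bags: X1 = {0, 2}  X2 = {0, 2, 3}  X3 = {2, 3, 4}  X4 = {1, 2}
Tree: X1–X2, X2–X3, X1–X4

No — vertex 5 appears in no bag.

A tree decomposition must satisfy three properties: every vertex lies in some bag; for every edge, both endpoints lie together in some bag; and for every vertex, the bags containing it form a connected subtree. Here vertex 5 appears in no bag, so the decomposition is invalid.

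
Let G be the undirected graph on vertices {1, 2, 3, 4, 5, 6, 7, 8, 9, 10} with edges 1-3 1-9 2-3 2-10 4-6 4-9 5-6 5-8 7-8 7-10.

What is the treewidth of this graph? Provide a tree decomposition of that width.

Each bag holds 3 vertices, so the decomposition has width 2, which upper-bounds the treewidth. For the lower bound, G contains the cycle 2–10–7–8–5–6–4–9–1–3–2, so G is not a forest; only forests have treewidth ≤ 1, hence tw(G) ≥ 2. Hence tw(G) = 2 exactly.

Treewidth 2.
One such decomposition:
Bags: B1 = {2, 7, 10}  B2 = {2, 7, 8}  B3 = {2, 5, 8}  B4 = {2, 5, 6}  B5 = {2, 4, 6}  B6 = {2, 4, 9}  B7 = {1, 2, 9}  B8 = {1, 2, 3}
Tree: B1–B2, B2–B3, B3–B4, B4–B5, B5–B6, B6–B7, B7–B8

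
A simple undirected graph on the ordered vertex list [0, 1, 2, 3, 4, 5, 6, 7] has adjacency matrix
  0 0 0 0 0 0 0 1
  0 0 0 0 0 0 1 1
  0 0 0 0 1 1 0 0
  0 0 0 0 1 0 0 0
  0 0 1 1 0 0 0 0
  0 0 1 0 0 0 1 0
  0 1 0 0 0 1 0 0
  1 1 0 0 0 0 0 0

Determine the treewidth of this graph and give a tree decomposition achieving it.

Treewidth 1.
One optimal decomposition is:
Bags: B1 = {0, 7}  B2 = {1, 7}  B3 = {1, 6}  B4 = {5, 6}  B5 = {2, 5}  B6 = {2, 4}  B7 = {3, 4}
Tree: B1–B2, B2–B3, B3–B4, B4–B5, B5–B6, B6–B7

Every bag has size at most 2, so the width is 2 − 1 = 1 and tw(G) ≤ 1. Since G has at least one edge (e.g. 0–7), it is not an edgeless graph, so tw(G) ≥ 1. Combining the bounds, tw(G) = 1.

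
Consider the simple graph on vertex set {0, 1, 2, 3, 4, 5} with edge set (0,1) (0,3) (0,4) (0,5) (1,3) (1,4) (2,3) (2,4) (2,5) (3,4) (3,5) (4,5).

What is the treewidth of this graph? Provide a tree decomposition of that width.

Every bag has size at most 4, so the width is 4 − 1 = 3 and tw(G) ≤ 3. On the other hand G contains the 4-clique {0, 1, 3, 4}. A clique must lie in a single bag of any decomposition, so no decomposition can have width below 3. Therefore the treewidth is 3.

Treewidth 3.
One such decomposition:
Bags: B1 = {2, 3, 4, 5}  B2 = {0, 3, 4, 5}  B3 = {0, 1, 3, 4}
Tree: B1–B2, B2–B3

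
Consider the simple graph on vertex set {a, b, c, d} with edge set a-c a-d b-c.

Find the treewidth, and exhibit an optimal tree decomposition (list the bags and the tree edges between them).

The largest bag has 2 vertices, giving width 1; this decomposition certifies tw(G) ≤ 1. Since G has at least one edge (e.g. d–a), it is not an edgeless graph, so tw(G) ≥ 1. Therefore the treewidth is 1.

Treewidth 1.
One such decomposition:
Bags: B1 = {a, d}  B2 = {a, c}  B3 = {b, c}
Tree: B1–B2, B2–B3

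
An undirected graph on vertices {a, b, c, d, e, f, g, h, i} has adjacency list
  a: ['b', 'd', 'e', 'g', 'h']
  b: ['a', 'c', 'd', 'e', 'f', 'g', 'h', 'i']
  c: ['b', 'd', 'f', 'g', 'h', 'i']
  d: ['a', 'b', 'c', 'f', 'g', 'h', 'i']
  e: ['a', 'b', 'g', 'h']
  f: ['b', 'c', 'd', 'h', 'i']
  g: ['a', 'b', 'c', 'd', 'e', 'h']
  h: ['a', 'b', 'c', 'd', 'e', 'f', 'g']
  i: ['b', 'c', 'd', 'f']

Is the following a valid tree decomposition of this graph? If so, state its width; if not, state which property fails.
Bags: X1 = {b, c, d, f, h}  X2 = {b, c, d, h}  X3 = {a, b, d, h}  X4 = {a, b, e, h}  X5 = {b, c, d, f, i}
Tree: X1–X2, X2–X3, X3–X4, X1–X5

A tree decomposition must satisfy three properties: every vertex lies in some bag; for every edge, both endpoints lie together in some bag; and for every vertex, the bags containing it form a connected subtree. Here vertex g appears in no bag, so the decomposition is invalid.

No — vertex g appears in no bag.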